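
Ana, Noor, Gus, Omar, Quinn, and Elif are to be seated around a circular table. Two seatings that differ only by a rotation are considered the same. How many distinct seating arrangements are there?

120

Around a circle, 6 distinct people have 6!/6 = (5)! = 120 rotationally distinct seatings.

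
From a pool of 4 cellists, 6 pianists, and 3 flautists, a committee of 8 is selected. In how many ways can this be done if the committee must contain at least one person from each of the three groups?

1233

Total 8-person selections from all 13: C(13,8) = 1287.
Subtract selections that omit an entire group: no cellists → C(9,8) = 9; no pianists → C(7,8) = 0; no flautists → C(10,8) = 45.
Add back selections omitting two groups (i.e. drawn from a single group): C(4,8) + C(6,8) + C(3,8) = 0.
By inclusion–exclusion: 1287 − 54 + 0 = 1233.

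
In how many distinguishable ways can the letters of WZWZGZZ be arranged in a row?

105

WZWZGZZ has 7 letters with W appearing twice and Z appearing 4 times.
Dividing 7! = 5040 by 4!·2! = 48 for the repeated letters gives 105.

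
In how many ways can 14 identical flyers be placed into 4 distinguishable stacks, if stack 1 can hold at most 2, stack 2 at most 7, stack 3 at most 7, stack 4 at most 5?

81

Ignoring the caps, the number of non-negative solutions to x_1+…+x_4 = 14 is C(17,3) = 680.
Subtract solutions that violate a single cap (substitute x_i' = x_i − (cap_i+1)): x_1 ≥ 3 gives C(14,3) = 364; x_2 ≥ 8 gives C(9,3) = 84; x_3 ≥ 8 gives C(9,3) = 84; x_4 ≥ 6 gives C(11,3) = 165. Together 697.
Add back pairs where two caps are both exceeded: 20 + 20 + 56 + 0 + 1 + 1 = 98.
By inclusion–exclusion the count is 680 − 697 + 98 = 81.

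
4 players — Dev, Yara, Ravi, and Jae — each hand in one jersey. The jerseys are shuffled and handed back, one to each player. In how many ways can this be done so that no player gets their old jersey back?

Let Aᵢ be the assignments in which player i gets their old jersey. We want the size of the complement of A₁∪…∪A_4.
By inclusion–exclusion this is Σ_{j=0}^{4} (−1)^j C(4,j)·(4−j)!.
Computing: 24 − 24 + 12 − 4 + 1 = 9.

9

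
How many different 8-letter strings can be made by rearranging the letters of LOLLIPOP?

1680

LOLLIPOP has 8 letters with L appearing 3 times, O appearing twice, and P appearing twice.
The number of distinct arrangements is 8!/(3!·2!·2!) = 40320/24 = 1680.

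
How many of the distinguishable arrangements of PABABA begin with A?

30

With the first slot taken by A, it remains to arrange the other 5 letters (PBABA).
Those 5 letters have A appearing twice and B appearing twice, giving (5)!/(2!·2!) = 30.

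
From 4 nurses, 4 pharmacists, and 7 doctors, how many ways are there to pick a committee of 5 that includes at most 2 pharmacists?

2772

Split by how many pharmacists are chosen (0 through 2).
Sum: C(4,0)·C(11,5) + C(4,1)·C(11,4) + C(4,2)·C(11,3) = 462 + 1320 + 990 = 2772.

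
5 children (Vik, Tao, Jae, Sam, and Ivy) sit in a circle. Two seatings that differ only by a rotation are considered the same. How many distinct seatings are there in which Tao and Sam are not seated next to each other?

12

Without the restriction there are (4)! = 24 seatings.
Those with Tao next to Sam: fuse the pair into one unit and seat 4 units around a circle — 2·(3)! = 12.
Subtracting, 24 − 12 = 12.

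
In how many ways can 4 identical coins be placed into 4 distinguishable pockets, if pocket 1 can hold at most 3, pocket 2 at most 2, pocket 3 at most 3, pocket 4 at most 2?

Ignoring the caps, the number of non-negative solutions to x_1+…+x_4 = 4 is C(7,3) = 35.
Subtract solutions that violate a single cap (substitute x_i' = x_i − (cap_i+1)): x_1 ≥ 4 gives C(3,3) = 1; x_2 ≥ 3 gives C(4,3) = 4; x_3 ≥ 4 gives C(3,3) = 1; x_4 ≥ 3 gives C(4,3) = 4. Together 10.
No two caps can be exceeded simultaneously, so the pair terms are all 0.
By inclusion–exclusion the count is 35 − 10 + 0 = 25.

25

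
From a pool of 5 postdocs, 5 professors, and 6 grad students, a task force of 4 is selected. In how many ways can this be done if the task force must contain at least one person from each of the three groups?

Total 4-person selections from all 16: C(16,4) = 1820.
Selections missing a whole group: no postdocs → C(11,4) = 330; no professors → C(11,4) = 330; no grad students → C(10,4) = 210.
Add back selections omitting two groups (i.e. drawn from a single group): C(5,4) + C(5,4) + C(6,4) = 25.
By inclusion–exclusion: 1820 − 870 + 25 = 975.

975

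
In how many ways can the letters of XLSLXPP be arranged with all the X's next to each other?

180

Treat the 2 copies of X as a single block. The multiset to arrange is then {XX, L, L, P, P, S}, 6 items in all.
That gives (6)!/(2!·2!) = 180 arrangements.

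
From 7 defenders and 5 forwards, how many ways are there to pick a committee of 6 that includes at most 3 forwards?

Split by how many forwards are chosen (0 through 3).
Sum: C(5,0)·C(7,6) + C(5,1)·C(7,5) + C(5,2)·C(7,4) + C(5,3)·C(7,3) = 7 + 105 + 350 + 350 = 812.

812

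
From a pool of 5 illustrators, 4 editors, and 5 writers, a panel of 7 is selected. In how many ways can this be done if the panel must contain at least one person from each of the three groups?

3240

Total 7-person selections from all 14: C(14,7) = 3432.
Selections missing a whole group: no illustrators → C(9,7) = 36; no editors → C(10,7) = 120; no writers → C(9,7) = 36.
Add back selections omitting two groups (i.e. drawn from a single group): C(5,7) + C(4,7) + C(5,7) = 0.
By inclusion–exclusion: 3432 − 192 + 0 = 3240.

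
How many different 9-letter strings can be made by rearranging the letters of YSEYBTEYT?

15120

The 9 letters of YSEYBTEYT have repeats: E appearing twice, T appearing twice, and Y appearing 3 times.
So there are 9! / (3!·2!·2!) = 15120 distinguishable arrangements.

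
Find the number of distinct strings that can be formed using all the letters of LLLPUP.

LLLPUP has 6 letters with L appearing 3 times and P appearing twice.
The number of distinct arrangements is 6!/(3!·2!) = 720/12 = 60.

60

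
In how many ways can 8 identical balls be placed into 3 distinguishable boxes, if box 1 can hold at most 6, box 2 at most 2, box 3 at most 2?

6

Without the upper bounds there are C(10,2) = 45 ways to split 8 among 3 boxes.
Subtract solutions that violate a single cap (substitute x_i' = x_i − (cap_i+1)): x_1 ≥ 7 gives C(3,2) = 3; x_2 ≥ 3 gives C(7,2) = 21; x_3 ≥ 3 gives C(7,2) = 21. Together 45.
Add back pairs where two caps are both exceeded: 0 + 0 + 6 = 6.
By inclusion–exclusion the count is 45 − 45 + 6 = 6.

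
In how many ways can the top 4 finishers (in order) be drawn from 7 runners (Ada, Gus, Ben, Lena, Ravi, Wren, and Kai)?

840

This is an ordered selection of 4 from 7: P(7,4).
That gives 7 × 6 × 5 × 4 = 840.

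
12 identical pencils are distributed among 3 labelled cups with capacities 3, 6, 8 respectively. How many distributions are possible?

18

Without the upper bounds there are C(14,2) = 91 ways to split 12 among 3 cups.
Subtract solutions that violate a single cap (substitute x_i' = x_i − (cap_i+1)): x_1 ≥ 4 gives C(10,2) = 45; x_2 ≥ 7 gives C(7,2) = 21; x_3 ≥ 9 gives C(5,2) = 10. Together 76.
Add back pairs where two caps are both exceeded: 3 + 0 + 0 = 3.
By inclusion–exclusion the count is 91 − 76 + 3 = 18.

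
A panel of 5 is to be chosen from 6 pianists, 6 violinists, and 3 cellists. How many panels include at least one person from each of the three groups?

1971

Total 5-person selections from all 15: C(15,5) = 3003.
Selections missing a whole group: no pianists → C(9,5) = 126; no violinists → C(9,5) = 126; no cellists → C(12,5) = 792.
Add back selections omitting two groups (i.e. drawn from a single group): C(6,5) + C(6,5) + C(3,5) = 12.
By inclusion–exclusion: 3003 − 1044 + 12 = 1971.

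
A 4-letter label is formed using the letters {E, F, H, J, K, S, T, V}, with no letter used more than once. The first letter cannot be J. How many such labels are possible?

The first letter has 8−1 = 7 choices (anything except J).
The remaining 3 letters are filled from the other 7 symbols without repetition: 7 × 6 × 5 = 210.
Total: 7 × 210 = 1470.

1470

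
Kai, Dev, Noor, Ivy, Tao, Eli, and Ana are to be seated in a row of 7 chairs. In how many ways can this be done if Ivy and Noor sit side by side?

1440

Treat {Ivy, Noor} as a single unit. There are 6 units to order, and the pair itself can be ordered 2 ways.
So the count is 2·(6)! = 1440.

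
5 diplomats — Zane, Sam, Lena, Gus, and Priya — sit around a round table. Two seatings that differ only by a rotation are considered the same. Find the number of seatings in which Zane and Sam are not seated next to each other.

12

Without the restriction there are (4)! = 24 seatings.
Those with Zane next to Sam: fuse the pair into one unit and seat 4 units around a circle — 2·(3)! = 12.
Subtracting, 24 − 12 = 12.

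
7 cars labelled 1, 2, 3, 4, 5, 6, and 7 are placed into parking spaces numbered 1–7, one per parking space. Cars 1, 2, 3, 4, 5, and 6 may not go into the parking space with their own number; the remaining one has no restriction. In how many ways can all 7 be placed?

2119

Let Aᵢ (for 1 ≤ i ≤ 6) be the placements that put car i in its forbidden parking space. Any j of these fix j positions, leaving (7−j)! ways to fill the rest, and there are C(6,j) ways to pick which j.
By inclusion–exclusion, the number of valid placements is Σ_{j=0}^{6} (−1)^j C(6,j)·(7−j)!.
Computing: 5040 − 4320 + 1800 − 480 + 90 − 12 + 1 = 2119.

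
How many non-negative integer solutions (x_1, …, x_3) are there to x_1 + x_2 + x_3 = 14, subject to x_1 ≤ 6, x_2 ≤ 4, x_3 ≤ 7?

Ignoring the caps, the number of non-negative solutions to x_1+…+x_3 = 14 is C(16,2) = 120.
Subtract solutions that violate a single cap (substitute x_i' = x_i − (cap_i+1)): x_1 ≥ 7 gives C(9,2) = 36; x_2 ≥ 5 gives C(11,2) = 55; x_3 ≥ 8 gives C(8,2) = 28. Together 119.
Add back pairs where two caps are both exceeded: 6 + 0 + 3 = 9.
By inclusion–exclusion the count is 120 − 119 + 9 = 10.

10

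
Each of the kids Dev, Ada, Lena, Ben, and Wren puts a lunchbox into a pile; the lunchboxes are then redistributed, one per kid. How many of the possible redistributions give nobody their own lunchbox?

44

This is the derangement count D_5: permutations of 5 items with no fixed point.
By inclusion–exclusion this is Σ_{j=0}^{5} (−1)^j C(5,j)·(5−j)!.
Computing: 120 − 120 + 60 − 20 + 5 − 1 = 44.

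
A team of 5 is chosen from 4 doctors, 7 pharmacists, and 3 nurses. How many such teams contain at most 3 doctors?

1992

Split by how many doctors are chosen (0 through 3).
Sum: C(4,0)·C(10,5) + C(4,1)·C(10,4) + C(4,2)·C(10,3) + C(4,3)·C(10,2) = 252 + 840 + 720 + 180 = 1992.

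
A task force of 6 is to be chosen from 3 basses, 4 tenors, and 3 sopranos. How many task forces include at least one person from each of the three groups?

With no constraint there are C(10,6) = 210 possible selections.
Selections missing a whole group: no basses → C(7,6) = 7; no tenors → C(6,6) = 1; no sopranos → C(7,6) = 7.
Add back selections omitting two groups (i.e. drawn from a single group): C(3,6) + C(4,6) + C(3,6) = 0.
By inclusion–exclusion: 210 − 15 + 0 = 195.

195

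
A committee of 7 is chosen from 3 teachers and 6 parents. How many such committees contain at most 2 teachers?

21

Split by how many teachers are chosen (0 through 2).
Sum: C(3,0)·C(6,7) + C(3,1)·C(6,6) + C(3,2)·C(6,5) = 0 + 3 + 18 = 21.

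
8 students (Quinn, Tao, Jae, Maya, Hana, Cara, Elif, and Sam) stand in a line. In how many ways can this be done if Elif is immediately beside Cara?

10080

Place the 6 others and the Elif-Cara pair as 7 objects in a line; the pair has 2 internal arrangements.
So the count is 2·(7)! = 10080.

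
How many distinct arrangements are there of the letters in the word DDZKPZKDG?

15120

Letter multiplicities in DDZKPZKDG: D×3, G×1, K×2, P×1, Z×2.
Dividing 9! = 362880 by 3!·2!·2! = 24 for the repeated letters gives 15120.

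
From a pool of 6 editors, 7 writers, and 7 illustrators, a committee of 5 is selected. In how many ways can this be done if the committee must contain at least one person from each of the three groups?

Total 5-person selections from all 20: C(20,5) = 15504.
Selections missing a whole group: no editors → C(14,5) = 2002; no writers → C(13,5) = 1287; no illustrators → C(13,5) = 1287.
Add back selections omitting two groups (i.e. drawn from a single group): C(6,5) + C(7,5) + C(7,5) = 48.
By inclusion–exclusion: 15504 − 4576 + 48 = 10976.

10976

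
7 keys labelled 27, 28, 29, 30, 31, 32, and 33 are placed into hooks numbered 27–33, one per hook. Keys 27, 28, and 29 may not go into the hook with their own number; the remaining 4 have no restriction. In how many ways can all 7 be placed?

Let Aᵢ (for i ∈ {27, 28, 29}) be the placements that put key i in its forbidden hook. Any j of these fix j positions, leaving (7−j)! ways to fill the rest, and there are C(3,j) ways to pick which j.
By inclusion–exclusion, the number of valid placements is Σ_{j=0}^{3} (−1)^j C(3,j)·(7−j)!.
Computing: 5040 − 2160 + 360 − 24 = 3216.

3216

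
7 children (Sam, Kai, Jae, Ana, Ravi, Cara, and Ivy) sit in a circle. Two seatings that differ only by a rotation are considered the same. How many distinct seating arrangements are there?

Around a circle, 7 distinct people have 7!/7 = (6)! = 720 rotationally distinct seatings.

720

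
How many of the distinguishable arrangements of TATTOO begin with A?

Fix A in the first position and arrange the remaining 5 letters.
Those 5 letters have O appearing twice and T appearing 3 times, giving (5)!/(3!·2!) = 10.

10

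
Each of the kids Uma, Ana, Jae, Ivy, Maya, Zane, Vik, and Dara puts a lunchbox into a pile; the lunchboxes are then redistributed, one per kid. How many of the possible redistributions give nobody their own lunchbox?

14833

Let Aᵢ be the assignments in which kid i gets their own lunchbox. We want the size of the complement of A₁∪…∪A_8.
By inclusion–exclusion this is Σ_{j=0}^{8} (−1)^j C(8,j)·(8−j)!.
Computing: 40320 − 40320 + 20160 − 6720 + 1680 − 336 + 56 − 8 + 1 = 14833.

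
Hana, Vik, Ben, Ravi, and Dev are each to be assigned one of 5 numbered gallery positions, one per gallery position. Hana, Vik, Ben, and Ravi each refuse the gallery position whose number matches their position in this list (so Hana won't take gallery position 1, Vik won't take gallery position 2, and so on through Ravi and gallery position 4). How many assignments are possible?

Let Aᵢ (for 1 ≤ i ≤ 4) be the placements that put person i in their forbidden gallery position. Any j of these fix j positions, leaving (5−j)! ways to fill the rest, and there are C(4,j) ways to pick which j.
By inclusion–exclusion, the number of valid placements is Σ_{j=0}^{4} (−1)^j C(4,j)·(5−j)!.
Computing: 120 − 96 + 36 − 8 + 1 = 53.

53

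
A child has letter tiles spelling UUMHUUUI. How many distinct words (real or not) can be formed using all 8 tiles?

The 8 letters of UUMHUUUI have repeats: U appearing 5 times.
Dividing 8! = 40320 by 5! = 120 for the repeated letters gives 336.

336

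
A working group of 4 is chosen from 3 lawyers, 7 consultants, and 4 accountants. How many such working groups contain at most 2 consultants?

Split by how many consultants are chosen (0 through 2).
Sum: C(7,0)·C(7,4) + C(7,1)·C(7,3) + C(7,2)·C(7,2) = 35 + 245 + 441 = 721.

721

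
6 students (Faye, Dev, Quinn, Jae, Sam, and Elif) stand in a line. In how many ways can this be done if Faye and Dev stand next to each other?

240

Glue Faye and Dev into one block (2 internal orders), leaving 5 units to arrange in a row.
That gives 2 × 5! = 2 × 120 = 240.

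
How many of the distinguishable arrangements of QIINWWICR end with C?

3360

With the last slot taken by C, it remains to arrange the other 8 letters (QIINWWIR).
Those 8 letters have I appearing 3 times and W appearing twice, giving (8)!/(3!·2!) = 3360.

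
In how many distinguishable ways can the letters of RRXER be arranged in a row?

Letter multiplicities in RRXER: E×1, R×3, X×1.
The number of distinct arrangements is 5!/(3!) = 120/6 = 20.

20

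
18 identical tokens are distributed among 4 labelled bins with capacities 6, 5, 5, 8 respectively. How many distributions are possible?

82

By stars and bars, unrestricted non-negative solutions to x_1+…+x_4 = 18 number C(18+3,3) = 1330.
Subtract solutions that violate a single cap (substitute x_i' = x_i − (cap_i+1)): x_1 ≥ 7 gives C(14,3) = 364; x_2 ≥ 6 gives C(15,3) = 455; x_3 ≥ 6 gives C(15,3) = 455; x_4 ≥ 9 gives C(12,3) = 220. Together 1494.
Add back pairs where two caps are both exceeded: 56 + 56 + 10 + 84 + 20 + 20 = 246.
By inclusion–exclusion the count is 1330 − 1494 + 246 = 82.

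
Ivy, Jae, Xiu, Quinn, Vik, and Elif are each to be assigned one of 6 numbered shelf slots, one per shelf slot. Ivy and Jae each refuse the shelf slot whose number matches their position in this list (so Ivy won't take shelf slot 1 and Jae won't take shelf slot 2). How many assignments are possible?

504

Let Aᵢ (for i ∈ {1, 2}) be the placements that put person i in their forbidden shelf slot. Any j of these fix j positions, leaving (6−j)! ways to fill the rest, and there are C(2,j) ways to pick which j.
By inclusion–exclusion, the number of valid placements is Σ_{j=0}^{2} (−1)^j C(2,j)·(6−j)!.
Computing: 720 − 240 + 24 = 504.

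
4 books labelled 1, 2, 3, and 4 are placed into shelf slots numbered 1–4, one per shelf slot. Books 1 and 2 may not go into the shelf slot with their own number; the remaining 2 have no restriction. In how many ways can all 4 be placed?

14

Let Aᵢ (for i ∈ {1, 2}) be the placements that put book i in its forbidden shelf slot. Any j of these fix j positions, leaving (4−j)! ways to fill the rest, and there are C(2,j) ways to pick which j.
By inclusion–exclusion, the number of valid placements is Σ_{j=0}^{2} (−1)^j C(2,j)·(4−j)!.
Computing: 24 − 12 + 2 = 14.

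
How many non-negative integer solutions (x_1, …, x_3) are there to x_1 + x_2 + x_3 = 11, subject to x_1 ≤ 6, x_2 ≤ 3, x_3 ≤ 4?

6

Without the upper bounds there are C(13,2) = 78 ways to split 11 among 3 variables.
Subtract solutions that violate a single cap (substitute x_i' = x_i − (cap_i+1)): x_1 ≥ 7 gives C(6,2) = 15; x_2 ≥ 4 gives C(9,2) = 36; x_3 ≥ 5 gives C(8,2) = 28. Together 79.
Add back pairs where two caps are both exceeded: 1 + 0 + 6 = 7.
By inclusion–exclusion the count is 78 − 79 + 7 = 6.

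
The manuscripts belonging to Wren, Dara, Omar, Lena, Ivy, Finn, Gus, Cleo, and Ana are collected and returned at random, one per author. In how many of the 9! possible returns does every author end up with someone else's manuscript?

This is the derangement count D_9: permutations of 9 items with no fixed point.
By inclusion–exclusion this is Σ_{j=0}^{9} (−1)^j C(9,j)·(9−j)!.
Computing: 362880 − 362880 + 181440 − 60480 + 15120 − 3024 + 504 − 72 + 9 − 1 = 133496.

133496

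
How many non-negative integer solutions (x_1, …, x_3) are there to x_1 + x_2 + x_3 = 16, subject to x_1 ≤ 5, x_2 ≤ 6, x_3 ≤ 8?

Without the upper bounds there are C(18,2) = 153 ways to split 16 among 3 variables.
Subtract solutions that violate a single cap (substitute x_i' = x_i − (cap_i+1)): x_1 ≥ 6 gives C(12,2) = 66; x_2 ≥ 7 gives C(11,2) = 55; x_3 ≥ 9 gives C(9,2) = 36. Together 157.
Add back pairs where two caps are both exceeded: 10 + 3 + 1 = 14.
By inclusion–exclusion the count is 153 − 157 + 14 = 10.

10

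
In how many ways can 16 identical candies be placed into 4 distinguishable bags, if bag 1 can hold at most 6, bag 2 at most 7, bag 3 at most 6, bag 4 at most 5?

By stars and bars, unrestricted non-negative solutions to x_1+…+x_4 = 16 number C(16+3,3) = 969.
Subtract solutions that violate a single cap (substitute x_i' = x_i − (cap_i+1)): x_1 ≥ 7 gives C(12,3) = 220; x_2 ≥ 8 gives C(11,3) = 165; x_3 ≥ 7 gives C(12,3) = 220; x_4 ≥ 6 gives C(13,3) = 286. Together 891.
Add back pairs where two caps are both exceeded: 4 + 10 + 20 + 4 + 10 + 20 = 68.
By inclusion–exclusion the count is 969 − 891 + 68 = 146.

146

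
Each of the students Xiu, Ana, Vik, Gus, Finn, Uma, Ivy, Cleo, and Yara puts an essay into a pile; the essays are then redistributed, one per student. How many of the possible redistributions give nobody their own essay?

Count assignments avoiding every fixed point. For any j of the 9 students fixed to their own essay, the other 9−j can be arranged in (9−j)! ways.
By inclusion–exclusion this is Σ_{j=0}^{9} (−1)^j C(9,j)·(9−j)!.
Computing: 362880 − 362880 + 181440 − 60480 + 15120 − 3024 + 504 − 72 + 9 − 1 = 133496.

133496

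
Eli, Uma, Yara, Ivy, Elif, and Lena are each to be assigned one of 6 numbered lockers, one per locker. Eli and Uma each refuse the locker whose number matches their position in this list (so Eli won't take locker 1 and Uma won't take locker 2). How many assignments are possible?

504

Let Aᵢ (for i ∈ {1, 2}) be the placements that put person i in their forbidden locker. Any j of these fix j positions, leaving (6−j)! ways to fill the rest, and there are C(2,j) ways to pick which j.
By inclusion–exclusion, the number of valid placements is Σ_{j=0}^{2} (−1)^j C(2,j)·(6−j)!.
Computing: 720 − 240 + 24 = 504.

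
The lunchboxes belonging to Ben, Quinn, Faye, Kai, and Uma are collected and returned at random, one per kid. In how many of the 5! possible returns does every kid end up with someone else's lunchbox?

44

This is the derangement count D_5: permutations of 5 items with no fixed point.
By inclusion–exclusion this is Σ_{j=0}^{5} (−1)^j C(5,j)·(5−j)!.
Computing: 120 − 120 + 60 − 20 + 5 − 1 = 44.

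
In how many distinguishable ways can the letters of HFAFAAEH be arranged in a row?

1680

Letter multiplicities in HFAFAAEH: A×3, E×1, F×2, H×2.
The number of distinct arrangements is 8!/(3!·2!·2!) = 40320/24 = 1680.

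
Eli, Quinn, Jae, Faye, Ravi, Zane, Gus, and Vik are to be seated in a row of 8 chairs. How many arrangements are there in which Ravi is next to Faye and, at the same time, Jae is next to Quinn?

Treat {Ravi,Faye} as one block (2 orders) and {Jae,Quinn} as another (2 orders).
That leaves 6 units to arrange: 2 × 2 × 6! = 4 × 720 = 2880.

2880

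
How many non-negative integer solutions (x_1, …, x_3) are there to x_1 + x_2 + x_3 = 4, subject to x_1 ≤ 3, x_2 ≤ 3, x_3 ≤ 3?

Without the upper bounds there are C(6,2) = 15 ways to split 4 among 3 variables.
Subtract solutions that violate a single cap (substitute x_i' = x_i − (cap_i+1)): x_1 ≥ 4 gives C(2,2) = 1; x_2 ≥ 4 gives C(2,2) = 1; x_3 ≥ 4 gives C(2,2) = 1. Together 3.
No two caps can be exceeded simultaneously, so the pair terms are all 0.
By inclusion–exclusion the count is 15 − 3 + 0 = 12.

12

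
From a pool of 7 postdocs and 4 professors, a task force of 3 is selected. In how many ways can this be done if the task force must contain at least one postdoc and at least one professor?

Unrestricted: C(11,3) = 165 ways to pick any 3 of the 11.
Subtract selections that omit an entire group: no postdocs → C(4,3) = 4; no professors → C(7,3) = 35.
Both groups omitted at once is impossible, so 165 − 39 = 126.

126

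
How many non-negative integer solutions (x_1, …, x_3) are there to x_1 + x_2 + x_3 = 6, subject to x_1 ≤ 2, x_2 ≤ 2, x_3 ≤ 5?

By stars and bars, unrestricted non-negative solutions to x_1+…+x_3 = 6 number C(6+2,2) = 28.
Subtract solutions that violate a single cap (substitute x_i' = x_i − (cap_i+1)): x_1 ≥ 3 gives C(5,2) = 10; x_2 ≥ 3 gives C(5,2) = 10; x_3 ≥ 6 gives C(2,2) = 1. Together 21.
Add back pairs where two caps are both exceeded: 1 + 0 + 0 = 1.
By inclusion–exclusion the count is 28 − 21 + 1 = 8.

8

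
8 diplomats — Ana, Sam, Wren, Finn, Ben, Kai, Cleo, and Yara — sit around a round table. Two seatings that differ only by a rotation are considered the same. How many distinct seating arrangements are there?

5040

Seat Ana anywhere (absorbing the rotational symmetry), then permute the other 7: (7)! = 5040.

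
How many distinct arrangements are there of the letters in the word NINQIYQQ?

NINQIYQQ has 8 letters with I appearing twice, N appearing twice, and Q appearing 3 times.
The number of distinct arrangements is 8!/(3!·2!·2!) = 40320/24 = 1680.

1680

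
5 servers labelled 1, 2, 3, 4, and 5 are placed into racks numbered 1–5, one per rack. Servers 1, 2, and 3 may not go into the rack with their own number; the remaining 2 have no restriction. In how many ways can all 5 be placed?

Let Aᵢ (for i ∈ {1, 2, 3}) be the placements that put server i in its forbidden rack. Any j of these fix j positions, leaving (5−j)! ways to fill the rest, and there are C(3,j) ways to pick which j.
By inclusion–exclusion, the number of valid placements is Σ_{j=0}^{3} (−1)^j C(3,j)·(5−j)!.
Computing: 120 − 72 + 18 − 2 = 64.

64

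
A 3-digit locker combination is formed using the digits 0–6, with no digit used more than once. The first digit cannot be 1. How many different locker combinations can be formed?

180

The first digit has 7−1 = 6 choices (anything except 1).
The remaining 2 digits are filled from the other 6 symbols without repetition: 6 × 5 = 30.
Total: 6 × 30 = 180.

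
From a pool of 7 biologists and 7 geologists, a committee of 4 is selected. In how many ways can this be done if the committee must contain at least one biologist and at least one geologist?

With no constraint there are C(14,4) = 1001 possible selections.
Subtract selections that omit an entire group: no biologists → C(7,4) = 35; no geologists → C(7,4) = 35.
Both groups omitted at once is impossible, so 1001 − 70 = 931.

931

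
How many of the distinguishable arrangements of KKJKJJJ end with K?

With the last slot taken by K, it remains to arrange the other 6 letters (KJKJJJ).
Those 6 letters have J appearing 4 times and K appearing twice, giving (6)!/(4!·2!) = 15.

15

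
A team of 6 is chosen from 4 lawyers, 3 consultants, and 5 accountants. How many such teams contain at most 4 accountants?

917

Split by how many accountants are chosen (0 through 4).
Sum: C(5,0)·C(7,6) + C(5,1)·C(7,5) + C(5,2)·C(7,4) + C(5,3)·C(7,3) + C(5,4)·C(7,2) = 7 + 105 + 350 + 350 + 105 = 917.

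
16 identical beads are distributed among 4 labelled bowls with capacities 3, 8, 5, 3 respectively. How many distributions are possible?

20

By stars and bars, unrestricted non-negative solutions to x_1+…+x_4 = 16 number C(16+3,3) = 969.
Subtract solutions that violate a single cap (substitute x_i' = x_i − (cap_i+1)): x_1 ≥ 4 gives C(15,3) = 455; x_2 ≥ 9 gives C(10,3) = 120; x_3 ≥ 6 gives C(13,3) = 286; x_4 ≥ 4 gives C(15,3) = 455. Together 1316.
Add back pairs where two caps are both exceeded: 20 + 84 + 165 + 4 + 20 + 84 = 377.
Subtract triples: 0 + 0 + 10 + 0 = 10.
By inclusion–exclusion the count is 969 − 1316 + 377 − 10 = 20.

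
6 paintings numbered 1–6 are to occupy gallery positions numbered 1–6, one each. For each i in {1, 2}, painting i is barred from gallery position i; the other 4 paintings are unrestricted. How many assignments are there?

Let Aᵢ (for i ∈ {1, 2}) be the placements that put painting i in its forbidden gallery position. Any j of these fix j positions, leaving (6−j)! ways to fill the rest, and there are C(2,j) ways to pick which j.
By inclusion–exclusion, the number of valid placements is Σ_{j=0}^{2} (−1)^j C(2,j)·(6−j)!.
Computing: 720 − 240 + 24 = 504.

504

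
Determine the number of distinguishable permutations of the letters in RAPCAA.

RAPCAA has 6 letters with A appearing 3 times.
The number of distinct arrangements is 6!/(3!) = 720/6 = 120.

120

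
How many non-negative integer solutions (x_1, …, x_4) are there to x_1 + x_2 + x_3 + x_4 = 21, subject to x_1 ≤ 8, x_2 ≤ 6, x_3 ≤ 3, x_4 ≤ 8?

Without the upper bounds there are C(24,3) = 2024 ways to split 21 among 4 variables.
Subtract solutions that violate a single cap (substitute x_i' = x_i − (cap_i+1)): x_1 ≥ 9 gives C(15,3) = 455; x_2 ≥ 7 gives C(17,3) = 680; x_3 ≥ 4 gives C(20,3) = 1140; x_4 ≥ 9 gives C(15,3) = 455. Together 2730.
Add back pairs where two caps are both exceeded: 56 + 165 + 20 + 286 + 56 + 165 = 748.
Subtract triples: 4 + 0 + 0 + 4 = 8.
By inclusion–exclusion the count is 2024 − 2730 + 748 − 8 = 34.

34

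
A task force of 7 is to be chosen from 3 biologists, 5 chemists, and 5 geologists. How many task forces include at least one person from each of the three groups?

Unrestricted: C(13,7) = 1716 ways to pick any 7 of the 13.
Selections missing a whole group: no biologists → C(10,7) = 120; no chemists → C(8,7) = 8; no geologists → C(8,7) = 8.
Add back selections omitting two groups (i.e. drawn from a single group): C(3,7) + C(5,7) + C(5,7) = 0.
By inclusion–exclusion: 1716 − 136 + 0 = 1580.

1580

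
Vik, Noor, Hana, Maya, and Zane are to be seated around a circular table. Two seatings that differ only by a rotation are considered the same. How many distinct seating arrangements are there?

24

Fix one person's seat to break rotational symmetry; the remaining 4 people can be arranged in (4)! = 24 ways.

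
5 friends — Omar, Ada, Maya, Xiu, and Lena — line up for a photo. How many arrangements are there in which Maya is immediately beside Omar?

48

Glue Maya and Omar into one block (2 internal orders), leaving 4 units to arrange in a row.
So the count is 2·(4)! = 48.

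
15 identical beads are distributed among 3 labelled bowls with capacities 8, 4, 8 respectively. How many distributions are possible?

By stars and bars, unrestricted non-negative solutions to x_1+…+x_3 = 15 number C(15+2,2) = 136.
Subtract solutions that violate a single cap (substitute x_i' = x_i − (cap_i+1)): x_1 ≥ 9 gives C(8,2) = 28; x_2 ≥ 5 gives C(12,2) = 66; x_3 ≥ 9 gives C(8,2) = 28. Together 122.
Add back pairs where two caps are both exceeded: 3 + 0 + 3 = 6.
By inclusion–exclusion the count is 136 − 122 + 6 = 20.

20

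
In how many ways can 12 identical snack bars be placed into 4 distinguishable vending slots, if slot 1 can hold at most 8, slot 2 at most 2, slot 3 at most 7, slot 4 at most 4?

100

Without the upper bounds there are C(15,3) = 455 ways to split 12 among 4 vending slots.
Subtract solutions that violate a single cap (substitute x_i' = x_i − (cap_i+1)): x_1 ≥ 9 gives C(6,3) = 20; x_2 ≥ 3 gives C(12,3) = 220; x_3 ≥ 8 gives C(7,3) = 35; x_4 ≥ 5 gives C(10,3) = 120. Together 395.
Add back pairs where two caps are both exceeded: 1 + 0 + 0 + 4 + 35 + 0 = 40.
By inclusion–exclusion the count is 455 − 395 + 40 = 100.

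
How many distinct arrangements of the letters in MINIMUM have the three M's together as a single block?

60

Treat the 3 copies of M as a single block. The multiset to arrange is then {MMM, I, I, N, U}, 5 items in all.
That gives (5)!/(2!) = 60 arrangements.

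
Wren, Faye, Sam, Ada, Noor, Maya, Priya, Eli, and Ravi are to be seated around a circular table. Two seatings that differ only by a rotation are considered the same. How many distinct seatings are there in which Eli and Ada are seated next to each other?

Treat {Eli, Ada} as one unit (2 internal orders) and seat the resulting 8 units around the table: (7)! circular arrangements.
So 2 × (7)! = 2 × 5040 = 10080.

10080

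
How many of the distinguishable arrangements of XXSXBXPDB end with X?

Fix X in the last position and arrange the remaining 8 letters.
Those 8 letters have B appearing twice and X appearing 3 times, giving (8)!/(3!·2!) = 3360.

3360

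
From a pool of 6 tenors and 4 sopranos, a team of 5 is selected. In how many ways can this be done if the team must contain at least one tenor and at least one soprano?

246

With no constraint there are C(10,5) = 252 possible selections.
Selections missing a whole group: no tenors → C(4,5) = 0; no sopranos → C(6,5) = 6.
Both groups omitted at once is impossible, so 252 − 6 = 246.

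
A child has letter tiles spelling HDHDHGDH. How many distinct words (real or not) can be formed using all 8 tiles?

Letter multiplicities in HDHDHGDH: D×3, G×1, H×4.
Dividing 8! = 40320 by 4!·3! = 144 for the repeated letters gives 280.

280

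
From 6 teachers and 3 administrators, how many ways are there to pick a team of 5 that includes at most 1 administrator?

Split by how many administrators are chosen (0 through 1).
Sum: C(3,0)·C(6,5) + C(3,1)·C(6,4) = 6 + 45 = 51.

51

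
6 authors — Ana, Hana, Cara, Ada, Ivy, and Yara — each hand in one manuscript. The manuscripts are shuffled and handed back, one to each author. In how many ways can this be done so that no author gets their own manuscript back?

This is the derangement count D_6: permutations of 6 items with no fixed point.
By inclusion–exclusion this is Σ_{j=0}^{6} (−1)^j C(6,j)·(6−j)!.
Computing: 720 − 720 + 360 − 120 + 30 − 6 + 1 = 265.

265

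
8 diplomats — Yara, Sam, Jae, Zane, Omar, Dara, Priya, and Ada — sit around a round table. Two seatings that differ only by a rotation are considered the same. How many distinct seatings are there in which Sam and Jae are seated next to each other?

1440

Glue Sam and Jae into a block (2 internal orders). Seating 7 units around a circle gives (6)! arrangements.
So 2 × (6)! = 2 × 720 = 1440.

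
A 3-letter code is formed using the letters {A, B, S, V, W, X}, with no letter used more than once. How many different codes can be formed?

120

This is a permutation of 3 out of 6: P(6,3) = 6!/3!.
6 × 5 × 4 = 120.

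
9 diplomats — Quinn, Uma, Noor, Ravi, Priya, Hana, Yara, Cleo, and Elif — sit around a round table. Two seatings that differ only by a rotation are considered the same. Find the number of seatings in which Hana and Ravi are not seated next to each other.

Without the restriction there are (8)! = 40320 seatings.
Seatings with Hana beside Ravi: treat them as a block with 2 internal orders, giving 2 × (7)! = 10080.
Subtracting, 40320 − 10080 = 30240.

30240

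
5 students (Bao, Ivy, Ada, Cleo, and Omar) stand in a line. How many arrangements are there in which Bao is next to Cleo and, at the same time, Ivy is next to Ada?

Treat {Bao,Cleo} as one block (2 orders) and {Ivy,Ada} as another (2 orders).
That leaves 3 units to arrange: 2 × 2 × 3! = 4 × 6 = 24.

24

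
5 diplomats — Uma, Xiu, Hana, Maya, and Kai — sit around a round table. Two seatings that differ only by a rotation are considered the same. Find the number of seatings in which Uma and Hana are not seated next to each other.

12

All circular seatings of 5 people number (4)! = 24.
Those with Uma next to Hana: fuse the pair into one unit and seat 4 units around a circle — 2·(3)! = 12.
Subtracting, 24 − 12 = 12.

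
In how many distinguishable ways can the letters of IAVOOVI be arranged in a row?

630

Letter multiplicities in IAVOOVI: A×1, I×2, O×2, V×2.
Dividing 7! = 5040 by 2!·2!·2! = 8 for the repeated letters gives 630.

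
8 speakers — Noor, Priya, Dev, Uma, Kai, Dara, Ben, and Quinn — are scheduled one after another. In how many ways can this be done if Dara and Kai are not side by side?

30240

Of the 8! = 40320 arrangements, those with Dara and Kai adjacent number 2 × 7! = 10080 (treat the pair as a block with 2 internal orders).
Complementary counting: 40320 − 10080 = 30240.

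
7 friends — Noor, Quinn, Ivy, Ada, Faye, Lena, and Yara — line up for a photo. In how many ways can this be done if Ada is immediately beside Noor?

1440

Treat {Ada, Noor} as a single unit. There are 6 units to order, and the pair itself can be ordered 2 ways.
That gives 2 × 6! = 2 × 720 = 1440.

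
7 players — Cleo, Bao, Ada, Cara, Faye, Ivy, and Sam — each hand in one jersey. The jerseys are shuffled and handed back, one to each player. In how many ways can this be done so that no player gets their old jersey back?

Count assignments avoiding every fixed point. For any j of the 7 players fixed to their old jersey, the other 7−j can be arranged in (7−j)! ways.
By inclusion–exclusion this is Σ_{j=0}^{7} (−1)^j C(7,j)·(7−j)!.
Computing: 5040 − 5040 + 2520 − 840 + 210 − 42 + 7 − 1 = 1854.

1854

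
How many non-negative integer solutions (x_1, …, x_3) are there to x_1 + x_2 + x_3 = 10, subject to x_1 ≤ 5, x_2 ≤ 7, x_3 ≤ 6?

Ignoring the caps, the number of non-negative solutions to x_1+…+x_3 = 10 is C(12,2) = 66.
Subtract solutions that violate a single cap (substitute x_i' = x_i − (cap_i+1)): x_1 ≥ 6 gives C(6,2) = 15; x_2 ≥ 8 gives C(4,2) = 6; x_3 ≥ 7 gives C(5,2) = 10. Together 31.
No two caps can be exceeded simultaneously, so the pair terms are all 0.
By inclusion–exclusion the count is 66 − 31 + 0 = 35.

35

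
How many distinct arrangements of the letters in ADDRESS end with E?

Fix E in the last position and arrange the remaining 6 letters.
Those 6 letters have D appearing twice and S appearing twice, giving (6)!/(2!·2!) = 180.

180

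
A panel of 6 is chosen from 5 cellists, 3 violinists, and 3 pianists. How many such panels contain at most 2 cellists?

Split by how many cellists are chosen (0 through 2).
Sum: C(5,0)·C(6,6) + C(5,1)·C(6,5) + C(5,2)·C(6,4) = 1 + 30 + 150 = 181.

181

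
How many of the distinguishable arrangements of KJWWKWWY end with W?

420

Fix W in the last position and arrange the remaining 7 letters.
Those 7 letters have K appearing twice and W appearing 3 times, giving (7)!/(3!·2!) = 420.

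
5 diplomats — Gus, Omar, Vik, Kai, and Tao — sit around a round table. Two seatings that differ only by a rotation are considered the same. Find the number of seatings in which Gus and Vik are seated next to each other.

12

Glue Gus and Vik into a block (2 internal orders). Seating 4 units around a circle gives (3)! arrangements.
So 2 × (3)! = 2 × 6 = 12.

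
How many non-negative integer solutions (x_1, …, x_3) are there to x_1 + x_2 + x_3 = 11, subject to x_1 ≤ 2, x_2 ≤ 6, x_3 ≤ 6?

Ignoring the caps, the number of non-negative solutions to x_1+…+x_3 = 11 is C(13,2) = 78.
Subtract solutions that violate a single cap (substitute x_i' = x_i − (cap_i+1)): x_1 ≥ 3 gives C(10,2) = 45; x_2 ≥ 7 gives C(6,2) = 15; x_3 ≥ 7 gives C(6,2) = 15. Together 75.
Add back pairs where two caps are both exceeded: 3 + 3 + 0 = 6.
By inclusion–exclusion the count is 78 − 75 + 6 = 9.

9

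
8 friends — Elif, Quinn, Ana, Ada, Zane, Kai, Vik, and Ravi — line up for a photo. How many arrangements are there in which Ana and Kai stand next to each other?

Place the 6 others and the Ana-Kai pair as 7 objects in a line; the pair has 2 internal arrangements.
That gives 2 × 7! = 2 × 5040 = 10080.

10080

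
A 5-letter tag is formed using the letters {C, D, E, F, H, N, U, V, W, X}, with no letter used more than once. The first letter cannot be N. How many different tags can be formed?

27216

The first letter has 10−1 = 9 choices (anything except N).
The remaining 4 letters are filled from the other 9 symbols without repetition: 9 × 8 × 7 × 6 = 3024.
Total: 9 × 3024 = 27216.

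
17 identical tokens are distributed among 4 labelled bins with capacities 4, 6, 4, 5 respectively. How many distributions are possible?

Ignoring the caps, the number of non-negative solutions to x_1+…+x_4 = 17 is C(20,3) = 1140.
Subtract solutions that violate a single cap (substitute x_i' = x_i − (cap_i+1)): x_1 ≥ 5 gives C(15,3) = 455; x_2 ≥ 7 gives C(13,3) = 286; x_3 ≥ 5 gives C(15,3) = 455; x_4 ≥ 6 gives C(14,3) = 364. Together 1560.
Add back pairs where two caps are both exceeded: 56 + 120 + 84 + 56 + 35 + 84 = 435.
Subtract triples: 1 + 0 + 4 + 0 = 5.
By inclusion–exclusion the count is 1140 − 1560 + 435 − 5 = 10.

10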